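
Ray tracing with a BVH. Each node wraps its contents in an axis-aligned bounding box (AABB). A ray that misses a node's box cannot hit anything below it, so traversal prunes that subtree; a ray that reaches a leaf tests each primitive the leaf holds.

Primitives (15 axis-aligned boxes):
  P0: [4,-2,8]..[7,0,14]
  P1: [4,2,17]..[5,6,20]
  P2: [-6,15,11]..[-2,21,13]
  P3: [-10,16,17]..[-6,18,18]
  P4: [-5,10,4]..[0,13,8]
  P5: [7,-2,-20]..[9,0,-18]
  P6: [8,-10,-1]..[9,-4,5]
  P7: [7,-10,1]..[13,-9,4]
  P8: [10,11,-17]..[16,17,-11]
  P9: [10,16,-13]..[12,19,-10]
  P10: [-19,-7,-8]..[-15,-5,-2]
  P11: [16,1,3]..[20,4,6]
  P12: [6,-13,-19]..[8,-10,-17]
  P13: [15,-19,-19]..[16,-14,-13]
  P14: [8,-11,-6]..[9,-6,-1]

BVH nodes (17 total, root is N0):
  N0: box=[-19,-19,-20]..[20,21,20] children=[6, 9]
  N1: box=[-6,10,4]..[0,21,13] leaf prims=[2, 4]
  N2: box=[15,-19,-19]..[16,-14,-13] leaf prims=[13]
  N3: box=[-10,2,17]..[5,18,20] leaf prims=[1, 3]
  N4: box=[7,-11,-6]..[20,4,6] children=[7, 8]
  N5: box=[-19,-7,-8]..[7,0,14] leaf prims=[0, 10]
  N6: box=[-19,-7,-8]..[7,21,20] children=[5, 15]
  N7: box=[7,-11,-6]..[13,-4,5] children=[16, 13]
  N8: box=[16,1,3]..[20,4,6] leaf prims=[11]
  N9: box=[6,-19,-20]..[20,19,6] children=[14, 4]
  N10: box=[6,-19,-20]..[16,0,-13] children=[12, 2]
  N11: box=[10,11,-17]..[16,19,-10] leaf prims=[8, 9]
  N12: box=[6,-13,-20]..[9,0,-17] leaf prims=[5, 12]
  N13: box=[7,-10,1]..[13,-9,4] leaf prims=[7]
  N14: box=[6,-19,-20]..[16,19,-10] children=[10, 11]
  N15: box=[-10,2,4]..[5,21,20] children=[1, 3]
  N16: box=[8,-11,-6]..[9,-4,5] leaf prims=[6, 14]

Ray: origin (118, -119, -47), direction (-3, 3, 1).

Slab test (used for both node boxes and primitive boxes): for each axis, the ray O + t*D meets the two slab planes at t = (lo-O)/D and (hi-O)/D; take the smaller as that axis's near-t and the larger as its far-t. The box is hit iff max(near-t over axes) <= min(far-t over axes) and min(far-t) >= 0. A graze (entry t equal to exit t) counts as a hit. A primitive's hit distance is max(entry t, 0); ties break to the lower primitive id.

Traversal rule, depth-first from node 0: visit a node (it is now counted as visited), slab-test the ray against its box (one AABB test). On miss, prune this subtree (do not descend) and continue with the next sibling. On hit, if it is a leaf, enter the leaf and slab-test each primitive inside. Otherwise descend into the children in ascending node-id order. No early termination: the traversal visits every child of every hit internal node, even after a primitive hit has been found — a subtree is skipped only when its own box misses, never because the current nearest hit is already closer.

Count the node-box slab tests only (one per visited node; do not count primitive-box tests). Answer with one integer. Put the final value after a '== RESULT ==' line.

Trace the traversal:
N0 x:[98/3,137/3] y:[100/3,140/3] z:[27,67] -> hit [100/3,137/3], descend [6, 9]
  N6 x:[37,137/3] y:[112/3,140/3] z:[39,67] -> hit [39,137/3], descend [5, 15]
    N5 x:[37,137/3] y:[112/3,119/3] z:[39,61] -> hit [39,119/3] leaf, test {P0(miss), P10(miss)}
    N15 x:[113/3,128/3] y:[121/3,140/3] z:[51,67] -> miss, prune
  N9 x:[98/3,112/3] y:[100/3,46] z:[27,53] -> hit [100/3,112/3], descend [4, 14]
    N4 x:[98/3,37] y:[36,41] z:[41,53] -> miss, prune
    N14 x:[34,112/3] y:[100/3,46] z:[27,37] -> hit [34,37], descend [10, 11]
      N10 x:[34,112/3] y:[100/3,119/3] z:[27,34] -> hit [34,34], descend [2, 12]
        N2 x:[34,103/3] y:[100/3,35] z:[28,34] -> hit [34,34] leaf, test {P13@t=34}
        N12 x:[109/3,112/3] y:[106/3,119/3] z:[27,30] -> miss, prune
      N11 x:[34,36] y:[130/3,46] z:[30,37] -> miss, prune

Visited [0, 6, 5, 15, 9, 4, 14, 10, 2, 12, 11]. Tests: 11 box, 2 leaf. Nearest: P13.

== RESULT ==
11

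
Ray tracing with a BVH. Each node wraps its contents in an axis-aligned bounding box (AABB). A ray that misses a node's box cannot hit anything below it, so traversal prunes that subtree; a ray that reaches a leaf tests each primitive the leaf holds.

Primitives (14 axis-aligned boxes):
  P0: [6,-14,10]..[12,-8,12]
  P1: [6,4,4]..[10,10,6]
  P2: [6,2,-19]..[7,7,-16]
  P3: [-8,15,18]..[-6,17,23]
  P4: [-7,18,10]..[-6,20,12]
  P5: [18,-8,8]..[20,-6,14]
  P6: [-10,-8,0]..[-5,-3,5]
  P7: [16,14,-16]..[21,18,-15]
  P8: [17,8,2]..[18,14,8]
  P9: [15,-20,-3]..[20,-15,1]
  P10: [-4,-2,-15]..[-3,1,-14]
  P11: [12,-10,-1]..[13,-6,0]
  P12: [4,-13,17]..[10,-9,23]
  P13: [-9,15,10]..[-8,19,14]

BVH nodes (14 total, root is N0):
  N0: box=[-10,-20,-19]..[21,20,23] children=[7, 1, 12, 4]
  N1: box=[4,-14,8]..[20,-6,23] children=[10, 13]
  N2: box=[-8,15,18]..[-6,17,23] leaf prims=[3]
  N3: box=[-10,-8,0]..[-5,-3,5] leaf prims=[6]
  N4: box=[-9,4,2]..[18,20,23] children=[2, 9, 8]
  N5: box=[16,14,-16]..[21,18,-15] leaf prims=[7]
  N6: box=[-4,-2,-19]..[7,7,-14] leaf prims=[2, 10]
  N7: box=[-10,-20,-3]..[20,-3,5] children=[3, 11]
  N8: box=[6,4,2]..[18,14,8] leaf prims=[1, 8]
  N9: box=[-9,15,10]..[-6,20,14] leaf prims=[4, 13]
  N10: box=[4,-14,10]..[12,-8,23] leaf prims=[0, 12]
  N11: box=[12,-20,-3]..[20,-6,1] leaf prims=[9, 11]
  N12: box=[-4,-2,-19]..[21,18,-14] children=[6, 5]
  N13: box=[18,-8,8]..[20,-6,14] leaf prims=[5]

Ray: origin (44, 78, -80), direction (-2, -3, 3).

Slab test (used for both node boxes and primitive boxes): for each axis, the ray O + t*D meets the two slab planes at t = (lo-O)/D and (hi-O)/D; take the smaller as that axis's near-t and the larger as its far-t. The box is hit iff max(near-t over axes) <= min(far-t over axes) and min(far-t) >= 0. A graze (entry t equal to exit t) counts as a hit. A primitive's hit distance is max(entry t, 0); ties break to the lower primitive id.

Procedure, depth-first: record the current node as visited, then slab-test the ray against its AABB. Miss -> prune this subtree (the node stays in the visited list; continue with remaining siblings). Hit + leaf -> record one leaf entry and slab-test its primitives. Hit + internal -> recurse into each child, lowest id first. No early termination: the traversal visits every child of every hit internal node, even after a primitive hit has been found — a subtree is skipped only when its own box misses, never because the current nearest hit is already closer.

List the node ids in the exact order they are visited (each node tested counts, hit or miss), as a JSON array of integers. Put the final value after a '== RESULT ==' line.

Traverse from the root:
N0 x:[23/2,27] y:[58/3,98/3] z:[61/3,103/3] -> hit [61/3,27], descend [1, 4, 7, 12]
  N1 x:[12,20] y:[28,92/3] z:[88/3,103/3] -> miss, prune
  N4 x:[13,53/2] y:[58/3,74/3] z:[82/3,103/3] -> miss, prune
  N7 x:[12,27] y:[27,98/3] z:[77/3,85/3] -> hit [27,27], descend [3, 11]
    N3 x:[49/2,27] y:[27,86/3] z:[80/3,85/3] -> hit [27,27] leaf, test {P6@t=27}
    N11 x:[12,16] y:[28,98/3] z:[77/3,27] -> miss, prune
  N12 x:[23/2,24] y:[20,80/3] z:[61/3,22] -> hit [61/3,22], descend [5, 6]
    N5 x:[23/2,14] y:[20,64/3] z:[64/3,65/3] -> miss, prune
    N6 x:[37/2,24] y:[71/3,80/3] z:[61/3,22] -> miss, prune

Summary -> nodes [0, 1, 4, 7, 3, 11, 12, 5, 6]; box-tests=9; leaf-entries=1; first=P6

== RESULT ==
[0, 1, 4, 7, 3, 11, 12, 5, 6]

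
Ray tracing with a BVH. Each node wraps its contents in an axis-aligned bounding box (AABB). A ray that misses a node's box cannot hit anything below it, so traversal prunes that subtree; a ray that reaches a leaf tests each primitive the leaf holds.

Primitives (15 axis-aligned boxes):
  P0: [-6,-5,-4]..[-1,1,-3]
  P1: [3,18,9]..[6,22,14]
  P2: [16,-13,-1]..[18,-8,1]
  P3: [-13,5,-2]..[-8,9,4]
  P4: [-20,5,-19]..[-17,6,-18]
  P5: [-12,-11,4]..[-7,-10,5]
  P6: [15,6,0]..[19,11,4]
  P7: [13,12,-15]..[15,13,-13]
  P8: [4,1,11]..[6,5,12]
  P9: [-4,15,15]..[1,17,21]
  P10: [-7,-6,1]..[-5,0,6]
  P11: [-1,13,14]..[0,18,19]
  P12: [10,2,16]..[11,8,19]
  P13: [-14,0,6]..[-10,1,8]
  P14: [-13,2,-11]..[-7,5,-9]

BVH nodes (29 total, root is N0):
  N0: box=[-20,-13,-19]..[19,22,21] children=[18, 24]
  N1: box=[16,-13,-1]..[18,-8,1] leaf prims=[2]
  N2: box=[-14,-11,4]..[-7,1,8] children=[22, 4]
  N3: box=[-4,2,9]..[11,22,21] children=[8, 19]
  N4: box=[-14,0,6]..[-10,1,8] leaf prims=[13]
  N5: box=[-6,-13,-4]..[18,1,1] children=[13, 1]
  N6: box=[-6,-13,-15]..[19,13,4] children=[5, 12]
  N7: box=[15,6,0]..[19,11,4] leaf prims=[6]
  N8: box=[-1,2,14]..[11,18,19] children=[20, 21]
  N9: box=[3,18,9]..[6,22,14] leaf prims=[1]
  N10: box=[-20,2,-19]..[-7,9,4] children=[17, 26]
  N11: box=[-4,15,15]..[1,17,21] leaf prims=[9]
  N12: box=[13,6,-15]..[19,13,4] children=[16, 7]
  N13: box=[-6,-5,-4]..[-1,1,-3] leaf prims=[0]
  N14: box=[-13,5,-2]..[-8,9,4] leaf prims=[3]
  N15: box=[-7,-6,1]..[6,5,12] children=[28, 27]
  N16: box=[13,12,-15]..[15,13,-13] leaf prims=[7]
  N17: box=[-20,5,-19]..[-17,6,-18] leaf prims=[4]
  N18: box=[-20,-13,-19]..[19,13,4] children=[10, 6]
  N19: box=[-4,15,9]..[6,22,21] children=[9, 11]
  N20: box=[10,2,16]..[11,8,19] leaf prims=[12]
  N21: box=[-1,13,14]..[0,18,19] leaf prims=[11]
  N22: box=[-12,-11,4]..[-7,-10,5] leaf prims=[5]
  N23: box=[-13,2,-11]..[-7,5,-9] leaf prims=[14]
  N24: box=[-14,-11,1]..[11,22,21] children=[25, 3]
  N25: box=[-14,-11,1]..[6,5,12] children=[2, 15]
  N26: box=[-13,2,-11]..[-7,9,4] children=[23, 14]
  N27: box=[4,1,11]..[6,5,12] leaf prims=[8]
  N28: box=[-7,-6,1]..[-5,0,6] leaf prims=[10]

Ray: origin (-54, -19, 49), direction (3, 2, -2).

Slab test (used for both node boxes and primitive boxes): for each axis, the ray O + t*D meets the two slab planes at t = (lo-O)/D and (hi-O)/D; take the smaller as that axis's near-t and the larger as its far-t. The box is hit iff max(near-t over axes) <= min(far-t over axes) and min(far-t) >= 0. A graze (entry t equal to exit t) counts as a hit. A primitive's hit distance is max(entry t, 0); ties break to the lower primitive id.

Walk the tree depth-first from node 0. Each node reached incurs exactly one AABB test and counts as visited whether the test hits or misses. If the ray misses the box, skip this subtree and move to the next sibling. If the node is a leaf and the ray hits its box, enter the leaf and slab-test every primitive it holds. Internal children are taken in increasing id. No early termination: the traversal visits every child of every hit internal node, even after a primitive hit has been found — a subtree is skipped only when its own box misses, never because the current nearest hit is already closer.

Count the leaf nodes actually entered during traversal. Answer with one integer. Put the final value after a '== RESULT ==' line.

Traverse from the root:
N0 x:[34/3,73/3] y:[3,41/2] z:[14,34] -> hit [14,41/2], descend [18, 24]
  N18 x:[34/3,73/3] y:[3,16] z:[45/2,34] -> miss, prune
  N24 x:[40/3,65/3] y:[4,41/2] z:[14,24] -> hit [14,41/2], descend [3, 25]
    N3 x:[50/3,65/3] y:[21/2,41/2] z:[14,20] -> hit [50/3,20], descend [8, 19]
      N8 x:[53/3,65/3] y:[21/2,37/2] z:[15,35/2] -> miss, prune
      N19 x:[50/3,20] y:[17,41/2] z:[14,20] -> hit [17,20], descend [9, 11]
        N9 x:[19,20] y:[37/2,41/2] z:[35/2,20] -> hit [19,20] leaf, test {P1@t=19}
        N11 x:[50/3,55/3] y:[17,18] z:[14,17] -> hit [17,17] leaf, test {P9@t=17}
    N25 x:[40/3,20] y:[4,12] z:[37/2,24] -> miss, prune

9 AABB tests over nodes [0, 18, 24, 3, 8, 19, 9, 11, 25]; 2 leaves entered; closest P9.

== RESULT ==
2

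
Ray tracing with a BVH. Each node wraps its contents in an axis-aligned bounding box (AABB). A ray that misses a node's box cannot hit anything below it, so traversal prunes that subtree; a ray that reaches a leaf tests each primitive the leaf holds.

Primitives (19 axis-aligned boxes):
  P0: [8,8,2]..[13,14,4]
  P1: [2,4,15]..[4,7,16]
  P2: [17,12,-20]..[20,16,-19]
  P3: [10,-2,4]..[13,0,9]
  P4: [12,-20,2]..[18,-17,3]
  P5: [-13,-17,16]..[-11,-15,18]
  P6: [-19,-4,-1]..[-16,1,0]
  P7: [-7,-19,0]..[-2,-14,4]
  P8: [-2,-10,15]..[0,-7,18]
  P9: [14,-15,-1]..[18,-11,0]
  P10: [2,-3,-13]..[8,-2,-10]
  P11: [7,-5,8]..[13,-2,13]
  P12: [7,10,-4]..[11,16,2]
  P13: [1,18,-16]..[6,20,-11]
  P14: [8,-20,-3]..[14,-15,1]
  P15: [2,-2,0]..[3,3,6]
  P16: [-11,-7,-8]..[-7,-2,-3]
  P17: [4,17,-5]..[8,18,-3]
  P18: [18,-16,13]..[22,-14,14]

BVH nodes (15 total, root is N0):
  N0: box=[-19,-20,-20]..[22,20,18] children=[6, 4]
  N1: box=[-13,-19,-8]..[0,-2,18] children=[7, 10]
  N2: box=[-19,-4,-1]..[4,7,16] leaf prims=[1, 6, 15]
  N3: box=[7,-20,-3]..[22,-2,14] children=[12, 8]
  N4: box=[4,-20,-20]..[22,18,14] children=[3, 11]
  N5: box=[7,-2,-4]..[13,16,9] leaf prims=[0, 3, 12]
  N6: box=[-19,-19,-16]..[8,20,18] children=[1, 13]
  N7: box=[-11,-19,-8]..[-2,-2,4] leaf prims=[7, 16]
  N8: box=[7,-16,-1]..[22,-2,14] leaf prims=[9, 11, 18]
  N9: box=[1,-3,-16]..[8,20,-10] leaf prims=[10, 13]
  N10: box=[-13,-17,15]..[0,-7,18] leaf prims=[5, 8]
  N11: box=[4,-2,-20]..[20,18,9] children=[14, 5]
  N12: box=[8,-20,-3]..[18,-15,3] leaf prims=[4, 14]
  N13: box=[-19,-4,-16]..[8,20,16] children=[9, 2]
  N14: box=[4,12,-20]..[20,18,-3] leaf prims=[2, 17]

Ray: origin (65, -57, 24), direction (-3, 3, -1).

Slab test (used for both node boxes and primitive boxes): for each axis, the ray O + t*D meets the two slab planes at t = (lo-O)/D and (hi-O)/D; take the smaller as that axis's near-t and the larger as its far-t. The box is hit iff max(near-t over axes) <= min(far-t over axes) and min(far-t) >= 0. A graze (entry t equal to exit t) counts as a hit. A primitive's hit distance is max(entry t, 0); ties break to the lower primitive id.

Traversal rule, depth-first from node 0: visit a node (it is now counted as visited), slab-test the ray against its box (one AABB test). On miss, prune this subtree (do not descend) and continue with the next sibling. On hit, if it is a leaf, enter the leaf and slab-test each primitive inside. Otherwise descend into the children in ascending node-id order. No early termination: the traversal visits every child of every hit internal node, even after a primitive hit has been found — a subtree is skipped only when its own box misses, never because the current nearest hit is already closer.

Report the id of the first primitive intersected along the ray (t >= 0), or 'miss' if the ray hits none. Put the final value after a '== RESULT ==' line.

Walk:
N0 x:[43/3,28] y:[37/3,77/3] z:[6,44] -> hit [43/3,77/3], descend [4, 6]
  N4 x:[43/3,61/3] y:[37/3,25] z:[10,44] -> hit [43/3,61/3], descend [3, 11]
    N3 x:[43/3,58/3] y:[37/3,55/3] z:[10,27] -> hit [43/3,55/3], descend [8, 12]
      N8 x:[43/3,58/3] y:[41/3,55/3] z:[10,25] -> hit [43/3,55/3] leaf, test {P9(miss), P11(miss), P18(miss)}
      N12 x:[47/3,19] y:[37/3,14] z:[21,27] -> miss, prune
    N11 x:[15,61/3] y:[55/3,25] z:[15,44] -> hit [55/3,61/3], descend [5, 14]
      N5 x:[52/3,58/3] y:[55/3,73/3] z:[15,28] -> hit [55/3,58/3] leaf, test {P0(miss), P3@t=55/3, P12(miss)}
      N14 x:[15,61/3] y:[23,25] z:[27,44] -> miss, prune
  N6 x:[19,28] y:[38/3,77/3] z:[6,40] -> hit [19,77/3], descend [1, 13]
    N1 x:[65/3,26] y:[38/3,55/3] z:[6,32] -> miss, prune
    N13 x:[19,28] y:[53/3,77/3] z:[8,40] -> hit [19,77/3], descend [2, 9]
      N2 x:[61/3,28] y:[53/3,64/3] z:[8,25] -> hit [61/3,64/3] leaf, test {P1(miss), P6(miss), P15(miss)}
      N9 x:[19,64/3] y:[18,77/3] z:[34,40] -> miss, prune

Summary -> nodes [0, 4, 3, 8, 12, 11, 5, 14, 6, 1, 13, 2, 9]; box-tests=13; leaf-entries=3; first=P3

== RESULT ==
3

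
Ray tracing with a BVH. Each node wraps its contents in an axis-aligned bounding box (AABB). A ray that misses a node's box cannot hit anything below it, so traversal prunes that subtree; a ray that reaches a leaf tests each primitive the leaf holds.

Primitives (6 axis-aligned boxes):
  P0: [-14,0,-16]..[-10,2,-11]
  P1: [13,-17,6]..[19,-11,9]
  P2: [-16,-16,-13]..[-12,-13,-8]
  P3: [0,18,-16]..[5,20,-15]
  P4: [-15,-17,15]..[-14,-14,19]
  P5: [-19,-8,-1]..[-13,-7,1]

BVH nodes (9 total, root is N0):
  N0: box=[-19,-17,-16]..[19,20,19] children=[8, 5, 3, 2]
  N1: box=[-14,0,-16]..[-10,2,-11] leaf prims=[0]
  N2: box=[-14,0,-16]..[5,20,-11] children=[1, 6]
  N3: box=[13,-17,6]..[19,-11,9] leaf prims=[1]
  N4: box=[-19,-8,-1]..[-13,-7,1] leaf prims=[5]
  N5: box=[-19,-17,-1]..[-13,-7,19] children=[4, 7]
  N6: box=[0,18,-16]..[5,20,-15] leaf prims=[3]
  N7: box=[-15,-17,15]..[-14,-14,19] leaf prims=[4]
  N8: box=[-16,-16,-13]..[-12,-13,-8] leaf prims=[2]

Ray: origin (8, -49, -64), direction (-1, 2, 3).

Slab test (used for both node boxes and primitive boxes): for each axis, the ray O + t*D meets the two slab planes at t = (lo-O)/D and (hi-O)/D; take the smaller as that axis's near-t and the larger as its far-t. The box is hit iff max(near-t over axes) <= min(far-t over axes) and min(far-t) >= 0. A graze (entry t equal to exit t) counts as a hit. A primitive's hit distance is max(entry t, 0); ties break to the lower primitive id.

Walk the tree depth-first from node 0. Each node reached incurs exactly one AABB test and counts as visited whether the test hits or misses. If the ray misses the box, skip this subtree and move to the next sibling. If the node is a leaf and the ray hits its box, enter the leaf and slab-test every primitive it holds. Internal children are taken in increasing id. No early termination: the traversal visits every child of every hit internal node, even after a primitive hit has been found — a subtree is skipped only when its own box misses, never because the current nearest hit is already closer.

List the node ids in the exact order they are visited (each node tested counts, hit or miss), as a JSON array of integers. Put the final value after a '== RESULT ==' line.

Walk:
N0 x:[-11,27] y:[16,69/2] z:[16,83/3] -> hit [16,27], descend [2, 3, 5, 8]
  N2 x:[3,22] y:[49/2,69/2] z:[16,53/3] -> miss, prune
  N3 x:[-11,-5] y:[16,19] z:[70/3,73/3] -> miss, prune
  N5 x:[21,27] y:[16,21] z:[21,83/3] -> hit [21,21], descend [4, 7]
    N4 x:[21,27] y:[41/2,21] z:[21,65/3] -> hit [21,21] leaf, test {P5@t=21}
    N7 x:[22,23] y:[16,35/2] z:[79/3,83/3] -> miss, prune
  N8 x:[20,24] y:[33/2,18] z:[17,56/3] -> miss, prune

Visited [0, 2, 3, 5, 4, 7, 8]. Tests: 7 box, 1 leaf. Nearest: P5.

== RESULT ==
[0, 2, 3, 5, 4, 7, 8]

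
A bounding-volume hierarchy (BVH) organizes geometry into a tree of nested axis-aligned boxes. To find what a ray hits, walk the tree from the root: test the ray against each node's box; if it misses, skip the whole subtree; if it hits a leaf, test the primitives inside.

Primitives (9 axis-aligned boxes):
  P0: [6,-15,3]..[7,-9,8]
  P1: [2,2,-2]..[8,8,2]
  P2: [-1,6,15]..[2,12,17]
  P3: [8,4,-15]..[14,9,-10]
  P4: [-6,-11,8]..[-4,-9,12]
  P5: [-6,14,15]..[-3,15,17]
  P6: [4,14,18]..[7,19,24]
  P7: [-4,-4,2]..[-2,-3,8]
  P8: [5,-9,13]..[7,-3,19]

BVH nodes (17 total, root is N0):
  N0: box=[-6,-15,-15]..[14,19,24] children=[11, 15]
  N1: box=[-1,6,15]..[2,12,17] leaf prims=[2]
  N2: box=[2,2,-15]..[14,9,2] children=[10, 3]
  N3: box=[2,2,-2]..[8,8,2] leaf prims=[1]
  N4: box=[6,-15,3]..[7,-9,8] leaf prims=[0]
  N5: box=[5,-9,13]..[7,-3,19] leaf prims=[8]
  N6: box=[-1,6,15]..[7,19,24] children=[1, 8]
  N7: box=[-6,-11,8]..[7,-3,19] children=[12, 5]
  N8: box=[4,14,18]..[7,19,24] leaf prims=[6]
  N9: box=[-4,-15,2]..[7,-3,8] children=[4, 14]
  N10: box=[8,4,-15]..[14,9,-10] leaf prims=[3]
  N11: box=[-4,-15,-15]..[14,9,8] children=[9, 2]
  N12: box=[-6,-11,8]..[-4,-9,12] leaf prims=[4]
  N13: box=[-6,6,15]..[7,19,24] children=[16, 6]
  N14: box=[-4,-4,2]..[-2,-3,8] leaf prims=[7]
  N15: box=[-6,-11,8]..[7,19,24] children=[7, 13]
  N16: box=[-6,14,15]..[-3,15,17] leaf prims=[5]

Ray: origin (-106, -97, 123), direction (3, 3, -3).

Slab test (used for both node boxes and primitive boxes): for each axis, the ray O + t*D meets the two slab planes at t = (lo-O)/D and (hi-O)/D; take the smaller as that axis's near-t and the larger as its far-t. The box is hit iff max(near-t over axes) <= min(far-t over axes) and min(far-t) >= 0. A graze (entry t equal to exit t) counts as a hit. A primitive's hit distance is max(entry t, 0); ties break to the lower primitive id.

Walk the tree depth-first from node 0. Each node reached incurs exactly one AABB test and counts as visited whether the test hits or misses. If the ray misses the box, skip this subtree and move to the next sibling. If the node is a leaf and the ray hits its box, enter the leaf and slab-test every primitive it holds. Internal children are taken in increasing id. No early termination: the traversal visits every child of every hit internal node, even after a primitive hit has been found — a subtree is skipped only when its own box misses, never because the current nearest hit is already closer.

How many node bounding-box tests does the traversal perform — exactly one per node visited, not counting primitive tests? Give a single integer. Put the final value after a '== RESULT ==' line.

Walk:
N0 x:[100/3,40] y:[82/3,116/3] z:[33,46] -> hit [100/3,116/3], descend [11, 15]
  N11 x:[34,40] y:[82/3,106/3] z:[115/3,46] -> miss, prune
  N15 x:[100/3,113/3] y:[86/3,116/3] z:[33,115/3] -> hit [100/3,113/3], descend [7, 13]
    N7 x:[100/3,113/3] y:[86/3,94/3] z:[104/3,115/3] -> miss, prune
    N13 x:[100/3,113/3] y:[103/3,116/3] z:[33,36] -> hit [103/3,36], descend [6, 16]
      N6 x:[35,113/3] y:[103/3,116/3] z:[33,36] -> hit [35,36], descend [1, 8]
        N1 x:[35,36] y:[103/3,109/3] z:[106/3,36] -> hit [106/3,36] leaf, test {P2@t=106/3}
        N8 x:[110/3,113/3] y:[37,116/3] z:[33,35] -> miss, prune
      N16 x:[100/3,103/3] y:[37,112/3] z:[106/3,36] -> miss, prune

order=[0, 11, 15, 7, 13, 6, 1, 8, 16]  |boxes|=9  |leaves|=1  hit=P2

== RESULT ==
9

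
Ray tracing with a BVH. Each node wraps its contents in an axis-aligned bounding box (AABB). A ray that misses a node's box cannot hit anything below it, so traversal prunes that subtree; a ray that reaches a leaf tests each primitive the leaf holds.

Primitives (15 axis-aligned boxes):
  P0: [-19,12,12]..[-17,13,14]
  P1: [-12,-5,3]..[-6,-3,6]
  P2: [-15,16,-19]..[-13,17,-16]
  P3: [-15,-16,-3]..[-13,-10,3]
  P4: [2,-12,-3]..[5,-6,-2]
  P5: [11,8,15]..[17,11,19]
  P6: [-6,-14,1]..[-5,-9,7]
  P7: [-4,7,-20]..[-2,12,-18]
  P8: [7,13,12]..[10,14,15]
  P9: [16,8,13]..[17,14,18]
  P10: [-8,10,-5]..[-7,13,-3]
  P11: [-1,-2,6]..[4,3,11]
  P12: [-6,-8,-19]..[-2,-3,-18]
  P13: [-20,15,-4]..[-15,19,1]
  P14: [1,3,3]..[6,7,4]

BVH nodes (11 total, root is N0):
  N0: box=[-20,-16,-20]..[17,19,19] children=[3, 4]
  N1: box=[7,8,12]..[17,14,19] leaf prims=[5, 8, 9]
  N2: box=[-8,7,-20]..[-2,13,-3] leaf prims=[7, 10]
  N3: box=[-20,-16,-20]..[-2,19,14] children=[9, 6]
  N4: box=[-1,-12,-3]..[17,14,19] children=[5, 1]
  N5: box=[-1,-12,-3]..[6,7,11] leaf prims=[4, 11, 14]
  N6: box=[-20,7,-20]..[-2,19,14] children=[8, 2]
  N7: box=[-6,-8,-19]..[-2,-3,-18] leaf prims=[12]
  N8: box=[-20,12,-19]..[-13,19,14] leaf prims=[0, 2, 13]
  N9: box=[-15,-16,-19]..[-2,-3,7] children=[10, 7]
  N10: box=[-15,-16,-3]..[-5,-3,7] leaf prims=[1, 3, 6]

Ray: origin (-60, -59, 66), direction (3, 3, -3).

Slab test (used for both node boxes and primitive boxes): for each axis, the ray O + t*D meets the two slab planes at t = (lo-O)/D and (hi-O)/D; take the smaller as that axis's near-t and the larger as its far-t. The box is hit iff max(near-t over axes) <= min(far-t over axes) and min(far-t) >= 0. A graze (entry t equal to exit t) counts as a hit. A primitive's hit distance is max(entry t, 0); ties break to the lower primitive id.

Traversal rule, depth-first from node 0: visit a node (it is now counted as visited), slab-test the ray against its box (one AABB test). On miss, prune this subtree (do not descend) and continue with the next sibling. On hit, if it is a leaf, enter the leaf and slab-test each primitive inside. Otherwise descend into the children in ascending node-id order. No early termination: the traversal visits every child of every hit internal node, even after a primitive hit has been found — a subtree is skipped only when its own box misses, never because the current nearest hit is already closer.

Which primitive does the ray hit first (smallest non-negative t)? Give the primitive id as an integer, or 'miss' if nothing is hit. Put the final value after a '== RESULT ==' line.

Traverse from the root:
N0 x:[40/3,77/3] y:[43/3,26] z:[47/3,86/3] -> hit [47/3,77/3], descend [3, 4]
  N3 x:[40/3,58/3] y:[43/3,26] z:[52/3,86/3] -> hit [52/3,58/3], descend [6, 9]
    N6 x:[40/3,58/3] y:[22,26] z:[52/3,86/3] -> miss, prune
    N9 x:[15,58/3] y:[43/3,56/3] z:[59/3,85/3] -> miss, prune
  N4 x:[59/3,77/3] y:[47/3,73/3] z:[47/3,23] -> hit [59/3,23], descend [1, 5]
    N1 x:[67/3,77/3] y:[67/3,73/3] z:[47/3,18] -> miss, prune
    N5 x:[59/3,22] y:[47/3,22] z:[55/3,23] -> hit [59/3,22] leaf, test {P4(miss), P11@t=59/3, P14@t=62/3}

order=[0, 3, 6, 9, 4, 1, 5]  |boxes|=7  |leaves|=1  hit=P11

== RESULT ==
11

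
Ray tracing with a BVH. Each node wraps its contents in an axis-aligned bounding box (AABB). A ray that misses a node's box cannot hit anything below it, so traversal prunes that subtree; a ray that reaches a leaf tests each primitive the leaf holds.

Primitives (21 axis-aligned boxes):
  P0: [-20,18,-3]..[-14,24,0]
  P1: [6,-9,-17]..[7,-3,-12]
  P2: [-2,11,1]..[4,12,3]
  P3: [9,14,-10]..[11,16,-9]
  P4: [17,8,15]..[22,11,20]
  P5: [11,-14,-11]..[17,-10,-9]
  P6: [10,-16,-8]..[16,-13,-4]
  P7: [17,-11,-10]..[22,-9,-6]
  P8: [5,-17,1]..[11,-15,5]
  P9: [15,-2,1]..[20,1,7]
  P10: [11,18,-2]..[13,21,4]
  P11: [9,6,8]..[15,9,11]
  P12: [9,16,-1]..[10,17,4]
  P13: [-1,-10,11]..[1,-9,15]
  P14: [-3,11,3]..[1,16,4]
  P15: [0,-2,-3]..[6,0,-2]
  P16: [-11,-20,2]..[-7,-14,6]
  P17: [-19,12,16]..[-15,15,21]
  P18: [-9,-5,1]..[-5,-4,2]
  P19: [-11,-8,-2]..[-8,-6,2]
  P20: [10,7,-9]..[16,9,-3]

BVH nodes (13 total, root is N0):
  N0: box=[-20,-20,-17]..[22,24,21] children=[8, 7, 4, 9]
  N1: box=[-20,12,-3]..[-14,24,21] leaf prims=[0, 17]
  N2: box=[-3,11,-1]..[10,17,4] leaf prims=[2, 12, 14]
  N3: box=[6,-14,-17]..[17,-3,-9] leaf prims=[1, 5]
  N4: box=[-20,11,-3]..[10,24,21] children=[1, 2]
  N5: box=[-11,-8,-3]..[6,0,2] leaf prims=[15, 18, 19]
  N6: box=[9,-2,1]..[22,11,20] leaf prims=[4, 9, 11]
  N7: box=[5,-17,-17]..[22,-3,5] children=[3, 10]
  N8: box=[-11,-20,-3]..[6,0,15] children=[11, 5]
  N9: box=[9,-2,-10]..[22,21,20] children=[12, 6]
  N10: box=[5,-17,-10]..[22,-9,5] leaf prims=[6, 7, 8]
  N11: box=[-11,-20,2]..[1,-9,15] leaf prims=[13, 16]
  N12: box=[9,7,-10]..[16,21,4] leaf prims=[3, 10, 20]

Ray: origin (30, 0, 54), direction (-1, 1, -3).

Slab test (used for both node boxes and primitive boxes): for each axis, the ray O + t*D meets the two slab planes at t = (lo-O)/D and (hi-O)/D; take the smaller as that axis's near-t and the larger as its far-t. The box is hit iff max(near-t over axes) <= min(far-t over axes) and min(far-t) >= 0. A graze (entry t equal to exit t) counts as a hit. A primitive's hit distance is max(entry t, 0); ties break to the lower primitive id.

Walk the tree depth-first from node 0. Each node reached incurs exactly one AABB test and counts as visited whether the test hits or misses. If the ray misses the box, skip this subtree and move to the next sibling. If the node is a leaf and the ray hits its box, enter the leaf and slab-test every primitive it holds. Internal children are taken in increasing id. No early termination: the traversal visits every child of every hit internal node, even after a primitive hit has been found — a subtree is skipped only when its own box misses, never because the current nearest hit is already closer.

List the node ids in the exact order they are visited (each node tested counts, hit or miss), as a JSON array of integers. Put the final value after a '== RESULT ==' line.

Trace the traversal:
N0 x:[8,50] y:[-20,24] z:[11,71/3] -> hit [11,71/3], descend [4, 7, 8, 9]
  N4 x:[20,50] y:[11,24] z:[11,19] -> miss, prune
  N7 x:[8,25] y:[-17,-3] z:[49/3,71/3] -> miss, prune
  N8 x:[24,41] y:[-20,0] z:[13,19] -> miss, prune
  N9 x:[8,21] y:[-2,21] z:[34/3,64/3] -> hit [34/3,21], descend [6, 12]
    N6 x:[8,21] y:[-2,11] z:[34/3,53/3] -> miss, prune
    N12 x:[14,21] y:[7,21] z:[50/3,64/3] -> hit [50/3,21] leaf, test {P3(miss), P10@t=18, P20(miss)}

order=[0, 4, 7, 8, 9, 6, 12]  |boxes|=7  |leaves|=1  hit=P10

== RESULT ==
[0, 4, 7, 8, 9, 6, 12]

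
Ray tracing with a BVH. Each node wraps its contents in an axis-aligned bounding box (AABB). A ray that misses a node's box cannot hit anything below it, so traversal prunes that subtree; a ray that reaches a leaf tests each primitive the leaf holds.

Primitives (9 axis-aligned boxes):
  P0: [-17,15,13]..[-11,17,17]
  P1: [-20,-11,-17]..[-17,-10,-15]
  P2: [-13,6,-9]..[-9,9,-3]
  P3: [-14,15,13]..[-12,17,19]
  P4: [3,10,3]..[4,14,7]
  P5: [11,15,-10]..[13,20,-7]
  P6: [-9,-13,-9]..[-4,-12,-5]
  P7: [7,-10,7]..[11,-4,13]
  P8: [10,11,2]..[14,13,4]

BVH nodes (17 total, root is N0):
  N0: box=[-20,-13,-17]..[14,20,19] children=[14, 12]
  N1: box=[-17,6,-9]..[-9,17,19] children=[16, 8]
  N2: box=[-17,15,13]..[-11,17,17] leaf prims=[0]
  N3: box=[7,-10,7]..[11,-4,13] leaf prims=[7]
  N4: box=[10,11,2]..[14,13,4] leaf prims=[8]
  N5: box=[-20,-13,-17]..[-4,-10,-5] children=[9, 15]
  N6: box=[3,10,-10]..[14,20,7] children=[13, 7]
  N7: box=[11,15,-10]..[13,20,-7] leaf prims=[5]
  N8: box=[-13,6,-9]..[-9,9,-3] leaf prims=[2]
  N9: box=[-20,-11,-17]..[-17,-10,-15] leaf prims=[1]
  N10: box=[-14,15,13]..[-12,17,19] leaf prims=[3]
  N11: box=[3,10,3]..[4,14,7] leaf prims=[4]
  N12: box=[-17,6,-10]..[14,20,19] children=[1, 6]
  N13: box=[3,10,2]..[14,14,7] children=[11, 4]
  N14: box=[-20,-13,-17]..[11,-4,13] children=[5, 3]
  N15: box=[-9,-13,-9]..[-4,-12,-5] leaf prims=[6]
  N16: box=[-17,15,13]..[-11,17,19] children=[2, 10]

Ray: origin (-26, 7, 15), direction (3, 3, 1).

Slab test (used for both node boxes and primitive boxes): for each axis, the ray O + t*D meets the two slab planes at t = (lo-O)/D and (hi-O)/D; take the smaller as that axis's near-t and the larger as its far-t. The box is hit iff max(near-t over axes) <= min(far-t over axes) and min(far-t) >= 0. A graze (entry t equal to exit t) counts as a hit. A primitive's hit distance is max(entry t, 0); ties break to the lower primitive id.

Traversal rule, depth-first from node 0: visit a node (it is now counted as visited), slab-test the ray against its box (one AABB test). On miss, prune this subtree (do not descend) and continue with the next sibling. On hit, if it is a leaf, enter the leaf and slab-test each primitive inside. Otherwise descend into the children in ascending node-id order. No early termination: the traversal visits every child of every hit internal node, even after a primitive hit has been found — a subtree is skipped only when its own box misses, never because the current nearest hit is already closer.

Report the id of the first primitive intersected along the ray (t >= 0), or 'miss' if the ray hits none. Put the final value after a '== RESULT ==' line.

Trace the traversal:
N0 x:[2,40/3] y:[-20/3,13/3] z:[-32,4] -> hit [2,4], descend [12, 14]
  N12 x:[3,40/3] y:[-1/3,13/3] z:[-25,4] -> hit [3,4], descend [1, 6]
    N1 x:[3,17/3] y:[-1/3,10/3] z:[-24,4] -> hit [3,10/3], descend [8, 16]
      N8 x:[13/3,17/3] y:[-1/3,2/3] z:[-24,-18] -> miss, prune
      N16 x:[3,5] y:[8/3,10/3] z:[-2,4] -> hit [3,10/3], descend [2, 10]
        N2 x:[3,5] y:[8/3,10/3] z:[-2,2] -> miss, prune
        N10 x:[4,14/3] y:[8/3,10/3] z:[-2,4] -> miss, prune
    N6 x:[29/3,40/3] y:[1,13/3] z:[-25,-8] -> miss, prune
  N14 x:[2,37/3] y:[-20/3,-11/3] z:[-32,-2] -> miss, prune

Summary -> nodes [0, 12, 1, 8, 16, 2, 10, 6, 14]; box-tests=9; leaf-entries=0; first=miss

== RESULT ==
miss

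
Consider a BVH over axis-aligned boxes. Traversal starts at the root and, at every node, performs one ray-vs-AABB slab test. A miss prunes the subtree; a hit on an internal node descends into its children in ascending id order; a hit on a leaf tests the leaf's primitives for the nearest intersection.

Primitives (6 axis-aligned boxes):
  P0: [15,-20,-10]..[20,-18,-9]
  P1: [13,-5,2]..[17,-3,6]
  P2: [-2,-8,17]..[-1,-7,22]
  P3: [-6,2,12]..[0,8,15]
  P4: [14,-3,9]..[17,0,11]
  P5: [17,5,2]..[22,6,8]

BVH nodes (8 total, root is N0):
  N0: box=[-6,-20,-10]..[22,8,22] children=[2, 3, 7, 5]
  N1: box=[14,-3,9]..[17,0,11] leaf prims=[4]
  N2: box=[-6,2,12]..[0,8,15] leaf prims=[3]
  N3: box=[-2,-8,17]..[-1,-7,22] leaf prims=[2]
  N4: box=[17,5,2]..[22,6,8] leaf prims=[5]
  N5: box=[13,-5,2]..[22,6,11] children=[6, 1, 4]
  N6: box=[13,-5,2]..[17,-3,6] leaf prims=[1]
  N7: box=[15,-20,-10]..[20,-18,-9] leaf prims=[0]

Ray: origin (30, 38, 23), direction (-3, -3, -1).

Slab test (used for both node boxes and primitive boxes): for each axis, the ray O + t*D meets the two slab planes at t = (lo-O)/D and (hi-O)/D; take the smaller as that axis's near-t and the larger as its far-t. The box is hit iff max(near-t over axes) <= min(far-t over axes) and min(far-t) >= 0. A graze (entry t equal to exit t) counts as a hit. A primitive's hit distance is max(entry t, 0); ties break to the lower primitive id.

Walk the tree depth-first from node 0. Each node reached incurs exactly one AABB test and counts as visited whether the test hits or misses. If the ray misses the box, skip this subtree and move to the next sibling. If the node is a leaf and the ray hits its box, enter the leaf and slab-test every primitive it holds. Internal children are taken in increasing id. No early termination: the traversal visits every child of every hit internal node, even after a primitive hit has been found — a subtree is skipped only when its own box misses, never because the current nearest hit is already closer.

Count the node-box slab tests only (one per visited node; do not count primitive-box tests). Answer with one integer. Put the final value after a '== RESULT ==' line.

Trace the traversal:
N0 x:[8/3,12] y:[10,58/3] z:[1,33] -> hit [10,12], descend [2, 3, 5, 7]
  N2 x:[10,12] y:[10,12] z:[8,11] -> hit [10,11] leaf, test {P3@t=10}
  N3 x:[31/3,32/3] y:[15,46/3] z:[1,6] -> miss, prune
  N5 x:[8/3,17/3] y:[32/3,43/3] z:[12,21] -> miss, prune
  N7 x:[10/3,5] y:[56/3,58/3] z:[32,33] -> miss, prune

5 AABB tests over nodes [0, 2, 3, 5, 7]; 1 leaf entered; closest P3.

== RESULT ==
5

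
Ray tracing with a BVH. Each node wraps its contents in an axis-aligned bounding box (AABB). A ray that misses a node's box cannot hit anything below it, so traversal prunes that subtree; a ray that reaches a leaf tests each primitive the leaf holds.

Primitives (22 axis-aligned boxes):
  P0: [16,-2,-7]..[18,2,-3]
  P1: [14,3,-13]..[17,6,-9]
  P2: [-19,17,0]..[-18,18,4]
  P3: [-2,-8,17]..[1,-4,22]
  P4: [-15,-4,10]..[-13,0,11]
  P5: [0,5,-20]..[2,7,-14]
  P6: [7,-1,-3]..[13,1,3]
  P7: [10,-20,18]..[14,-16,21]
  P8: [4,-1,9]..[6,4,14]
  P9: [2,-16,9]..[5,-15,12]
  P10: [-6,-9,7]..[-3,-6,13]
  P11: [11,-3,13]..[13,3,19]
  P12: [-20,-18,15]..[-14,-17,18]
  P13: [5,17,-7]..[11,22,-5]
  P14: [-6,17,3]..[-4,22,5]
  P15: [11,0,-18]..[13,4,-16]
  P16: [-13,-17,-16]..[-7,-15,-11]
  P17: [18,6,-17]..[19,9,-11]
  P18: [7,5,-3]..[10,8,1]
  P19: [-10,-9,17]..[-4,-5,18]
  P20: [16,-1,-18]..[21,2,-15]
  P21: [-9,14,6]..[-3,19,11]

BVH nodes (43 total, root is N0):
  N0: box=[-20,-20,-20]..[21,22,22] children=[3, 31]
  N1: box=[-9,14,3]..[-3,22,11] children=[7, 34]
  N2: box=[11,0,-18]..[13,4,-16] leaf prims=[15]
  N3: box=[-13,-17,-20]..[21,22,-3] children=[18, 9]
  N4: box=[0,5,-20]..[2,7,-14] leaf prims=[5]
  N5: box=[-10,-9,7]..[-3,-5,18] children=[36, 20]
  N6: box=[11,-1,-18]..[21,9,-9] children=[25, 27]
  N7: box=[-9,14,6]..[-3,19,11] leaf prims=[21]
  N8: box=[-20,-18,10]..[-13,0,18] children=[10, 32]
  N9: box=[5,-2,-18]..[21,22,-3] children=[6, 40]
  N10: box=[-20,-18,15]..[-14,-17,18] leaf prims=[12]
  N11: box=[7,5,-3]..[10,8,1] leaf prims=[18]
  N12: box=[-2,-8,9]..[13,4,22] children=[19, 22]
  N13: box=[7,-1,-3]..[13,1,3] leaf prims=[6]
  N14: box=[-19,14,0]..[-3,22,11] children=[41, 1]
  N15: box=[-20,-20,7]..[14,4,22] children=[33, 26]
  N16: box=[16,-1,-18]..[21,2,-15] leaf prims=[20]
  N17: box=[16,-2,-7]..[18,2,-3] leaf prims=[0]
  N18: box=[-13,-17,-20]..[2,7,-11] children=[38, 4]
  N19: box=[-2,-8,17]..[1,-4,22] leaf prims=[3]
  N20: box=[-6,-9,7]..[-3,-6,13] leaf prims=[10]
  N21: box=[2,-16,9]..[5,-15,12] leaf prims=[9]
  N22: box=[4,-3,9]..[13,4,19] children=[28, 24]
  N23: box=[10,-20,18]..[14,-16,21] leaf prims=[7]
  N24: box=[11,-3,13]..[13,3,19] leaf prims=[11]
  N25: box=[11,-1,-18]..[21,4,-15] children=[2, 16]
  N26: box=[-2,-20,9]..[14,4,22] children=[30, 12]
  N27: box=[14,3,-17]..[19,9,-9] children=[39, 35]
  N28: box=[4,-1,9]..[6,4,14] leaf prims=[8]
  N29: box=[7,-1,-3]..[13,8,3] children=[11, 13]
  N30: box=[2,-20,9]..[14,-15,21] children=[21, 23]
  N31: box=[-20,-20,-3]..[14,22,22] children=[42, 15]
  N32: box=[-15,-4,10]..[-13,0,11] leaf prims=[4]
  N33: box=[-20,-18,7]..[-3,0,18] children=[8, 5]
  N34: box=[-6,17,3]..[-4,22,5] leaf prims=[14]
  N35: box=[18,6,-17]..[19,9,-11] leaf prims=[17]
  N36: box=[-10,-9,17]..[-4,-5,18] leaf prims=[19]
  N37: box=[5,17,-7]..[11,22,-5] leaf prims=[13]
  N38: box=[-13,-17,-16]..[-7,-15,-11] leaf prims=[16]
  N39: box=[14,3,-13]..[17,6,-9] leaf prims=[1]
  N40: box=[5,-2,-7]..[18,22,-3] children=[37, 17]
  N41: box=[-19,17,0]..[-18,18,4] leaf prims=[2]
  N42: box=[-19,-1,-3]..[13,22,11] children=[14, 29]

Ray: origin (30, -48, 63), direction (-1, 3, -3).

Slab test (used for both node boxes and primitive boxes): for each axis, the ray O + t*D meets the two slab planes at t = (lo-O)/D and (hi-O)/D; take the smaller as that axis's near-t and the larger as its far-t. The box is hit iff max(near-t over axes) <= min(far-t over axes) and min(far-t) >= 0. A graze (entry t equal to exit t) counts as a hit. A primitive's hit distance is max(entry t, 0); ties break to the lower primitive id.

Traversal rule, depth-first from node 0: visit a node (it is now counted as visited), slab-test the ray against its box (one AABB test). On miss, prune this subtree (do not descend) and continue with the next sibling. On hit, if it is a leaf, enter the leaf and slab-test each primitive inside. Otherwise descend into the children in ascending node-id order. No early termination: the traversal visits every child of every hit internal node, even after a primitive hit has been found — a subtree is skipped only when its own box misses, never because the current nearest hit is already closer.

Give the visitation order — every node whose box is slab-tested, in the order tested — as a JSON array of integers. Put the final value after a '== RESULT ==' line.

Traverse from the root:
N0 x:[9,50] y:[28/3,70/3] z:[41/3,83/3] -> hit [41/3,70/3], descend [3, 31]
  N3 x:[9,43] y:[31/3,70/3] z:[22,83/3] -> hit [22,70/3], descend [9, 18]
    N9 x:[9,25] y:[46/3,70/3] z:[22,27] -> hit [22,70/3], descend [6, 40]
      N6 x:[9,19] y:[47/3,19] z:[24,27] -> miss, prune
      N40 x:[12,25] y:[46/3,70/3] z:[22,70/3] -> hit [22,70/3], descend [17, 37]
        N17 x:[12,14] y:[46/3,50/3] z:[22,70/3] -> miss, prune
        N37 x:[19,25] y:[65/3,70/3] z:[68/3,70/3] -> hit [68/3,70/3] leaf, test {P13@t=68/3}
    N18 x:[28,43] y:[31/3,55/3] z:[74/3,83/3] -> miss, prune
  N31 x:[16,50] y:[28/3,70/3] z:[41/3,22] -> hit [16,22], descend [15, 42]
    N15 x:[16,50] y:[28/3,52/3] z:[41/3,56/3] -> hit [16,52/3], descend [26, 33]
      N26 x:[16,32] y:[28/3,52/3] z:[41/3,18] -> hit [16,52/3], descend [12, 30]
        N12 x:[17,32] y:[40/3,52/3] z:[41/3,18] -> hit [17,52/3], descend [19, 22]
          N19 x:[29,32] y:[40/3,44/3] z:[41/3,46/3] -> miss, prune
          N22 x:[17,26] y:[15,52/3] z:[44/3,18] -> hit [17,52/3], descend [24, 28]
            N24 x:[17,19] y:[15,17] z:[44/3,50/3] -> miss, prune
            N28 x:[24,26] y:[47/3,52/3] z:[49/3,18] -> miss, prune
        N30 x:[16,28] y:[28/3,11] z:[14,18] -> miss, prune
      N33 x:[33,50] y:[10,16] z:[15,56/3] -> miss, prune
    N42 x:[17,49] y:[47/3,70/3] z:[52/3,22] -> hit [52/3,22], descend [14, 29]
      N14 x:[33,49] y:[62/3,70/3] z:[52/3,21] -> miss, prune
      N29 x:[17,23] y:[47/3,56/3] z:[20,22] -> miss, prune

order=[0, 3, 9, 6, 40, 17, 37, 18, 31, 15, 26, 12, 19, 22, 24, 28, 30, 33, 42, 14, 29]  |boxes|=21  |leaves|=1  hit=P13

== RESULT ==
[0, 3, 9, 6, 40, 17, 37, 18, 31, 15, 26, 12, 19, 22, 24, 28, 30, 33, 42, 14, 29]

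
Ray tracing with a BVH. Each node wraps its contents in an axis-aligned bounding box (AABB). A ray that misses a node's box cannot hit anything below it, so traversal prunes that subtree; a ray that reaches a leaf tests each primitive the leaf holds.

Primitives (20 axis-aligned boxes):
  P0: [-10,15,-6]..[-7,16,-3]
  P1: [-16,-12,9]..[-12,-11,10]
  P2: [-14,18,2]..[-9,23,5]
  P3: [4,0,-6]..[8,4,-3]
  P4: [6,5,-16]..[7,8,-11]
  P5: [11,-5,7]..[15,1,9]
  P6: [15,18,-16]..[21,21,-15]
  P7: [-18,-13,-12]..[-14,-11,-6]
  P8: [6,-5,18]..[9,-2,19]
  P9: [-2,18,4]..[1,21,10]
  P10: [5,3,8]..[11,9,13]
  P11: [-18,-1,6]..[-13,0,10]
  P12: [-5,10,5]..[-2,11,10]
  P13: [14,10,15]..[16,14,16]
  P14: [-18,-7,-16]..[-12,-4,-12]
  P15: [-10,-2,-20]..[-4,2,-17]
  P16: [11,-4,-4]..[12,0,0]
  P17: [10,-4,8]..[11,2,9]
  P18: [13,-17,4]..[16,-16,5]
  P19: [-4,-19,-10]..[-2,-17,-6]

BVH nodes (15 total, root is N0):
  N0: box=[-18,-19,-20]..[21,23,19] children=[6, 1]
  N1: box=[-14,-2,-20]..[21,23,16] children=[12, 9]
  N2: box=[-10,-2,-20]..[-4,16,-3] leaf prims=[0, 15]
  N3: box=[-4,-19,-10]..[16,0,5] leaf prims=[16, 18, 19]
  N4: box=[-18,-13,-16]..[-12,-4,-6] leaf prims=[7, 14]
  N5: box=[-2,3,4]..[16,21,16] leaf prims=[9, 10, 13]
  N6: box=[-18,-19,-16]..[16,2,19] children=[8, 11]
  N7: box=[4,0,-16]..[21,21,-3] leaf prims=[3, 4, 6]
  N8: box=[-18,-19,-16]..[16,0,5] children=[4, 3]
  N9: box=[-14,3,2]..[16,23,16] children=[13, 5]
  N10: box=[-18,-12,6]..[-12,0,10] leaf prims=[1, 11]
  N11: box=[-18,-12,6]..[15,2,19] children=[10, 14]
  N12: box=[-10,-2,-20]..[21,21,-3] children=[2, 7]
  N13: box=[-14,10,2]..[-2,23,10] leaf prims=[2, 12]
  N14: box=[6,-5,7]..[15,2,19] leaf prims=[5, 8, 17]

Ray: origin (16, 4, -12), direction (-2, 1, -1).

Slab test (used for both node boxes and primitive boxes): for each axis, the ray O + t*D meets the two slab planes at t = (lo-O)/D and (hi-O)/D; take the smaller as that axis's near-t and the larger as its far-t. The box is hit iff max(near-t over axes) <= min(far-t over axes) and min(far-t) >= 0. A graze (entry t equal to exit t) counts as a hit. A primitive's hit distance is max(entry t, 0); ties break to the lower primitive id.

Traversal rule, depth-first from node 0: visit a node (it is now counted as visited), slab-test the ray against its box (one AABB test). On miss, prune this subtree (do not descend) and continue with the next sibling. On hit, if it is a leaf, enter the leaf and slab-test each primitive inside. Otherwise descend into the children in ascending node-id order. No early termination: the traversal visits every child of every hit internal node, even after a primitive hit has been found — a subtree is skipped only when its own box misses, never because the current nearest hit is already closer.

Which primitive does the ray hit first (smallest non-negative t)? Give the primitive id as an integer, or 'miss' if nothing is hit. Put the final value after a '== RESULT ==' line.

Trace the traversal:
N0 x:[-5/2,17] y:[-23,19] z:[-31,8] -> hit [-5/2,8], descend [1, 6]
  N1 x:[-5/2,15] y:[-6,19] z:[-28,8] -> hit [-5/2,8], descend [9, 12]
    N9 x:[0,15] y:[-1,19] z:[-28,-14] -> miss, prune
    N12 x:[-5/2,13] y:[-6,17] z:[-9,8] -> hit [-5/2,8], descend [2, 7]
      N2 x:[10,13] y:[-6,12] z:[-9,8] -> miss, prune
      N7 x:[-5/2,6] y:[-4,17] z:[-9,4] -> hit [-5/2,4] leaf, test {P3(miss), P4(miss), P6(miss)}
  N6 x:[0,17] y:[-23,-2] z:[-31,4] -> miss, prune

7 AABB tests over nodes [0, 1, 9, 12, 2, 7, 6]; 1 leaf entered; closest miss.

== RESULT ==
miss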